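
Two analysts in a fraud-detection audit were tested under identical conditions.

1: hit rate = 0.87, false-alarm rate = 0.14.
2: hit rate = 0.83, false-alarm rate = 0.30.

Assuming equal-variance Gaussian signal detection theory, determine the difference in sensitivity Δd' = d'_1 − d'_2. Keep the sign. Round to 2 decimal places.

1: z(0.87) = 1.126, z(0.14) = -1.080, d' = 2.206
2: z(0.83) = 0.954, z(0.30) = -0.524, d' = 1.478
Δd' = d'_1 − d'_2 = 2.206 − 1.478 = 0.728
1 has the higher sensitivity.

Δd' = 0.73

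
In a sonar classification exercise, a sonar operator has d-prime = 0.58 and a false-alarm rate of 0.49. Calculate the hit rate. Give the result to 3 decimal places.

hit rate = 0.711

z(false-alarm rate) = z(0.49) = -0.0251
z(H) = z(FA) + d' = -0.0251 + 0.58 = 0.5549
hit rate = Φ(0.5549) = 0.7105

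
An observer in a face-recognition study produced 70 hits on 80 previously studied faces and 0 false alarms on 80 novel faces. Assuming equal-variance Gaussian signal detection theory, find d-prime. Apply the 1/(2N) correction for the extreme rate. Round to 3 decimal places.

The false-alarm rate is 0/80 = 0, so apply the 1/(2N) correction: FA → 1/(2·80) = 0.00625.
z(H) = z(0.87500) = 1.1503
z(FA) = z(0.00625) = -2.4977
d' = 1.1503 − (-2.4977) = 3.6480

d-prime = 3.648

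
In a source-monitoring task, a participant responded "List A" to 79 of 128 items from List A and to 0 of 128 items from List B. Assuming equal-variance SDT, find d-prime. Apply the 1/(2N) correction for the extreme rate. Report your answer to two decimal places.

d-prime = 2.96

The false-alarm rate is 0/128 = 0, so apply the 1/(2N) correction: FA → 1/(2·128) = 0.00391.
z(H) = z(0.61719) = 0.298
z(FA) = z(0.00391) = -2.660
d' = 0.298 − (-2.660) = 2.958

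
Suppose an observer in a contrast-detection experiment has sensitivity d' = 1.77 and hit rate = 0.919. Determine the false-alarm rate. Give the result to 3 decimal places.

z(hit rate) = z(0.919) = 1.3984
z(FA) = z(H) − d' = 1.3984 − 1.77 = -0.3716
false-alarm rate = Φ(-0.3716) = 0.3551

false-alarm rate = 0.355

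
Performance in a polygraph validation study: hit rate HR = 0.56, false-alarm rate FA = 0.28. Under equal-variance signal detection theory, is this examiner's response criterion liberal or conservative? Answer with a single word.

conservative

z(H) = 0.151, z(FA) = -0.583
c = −½·(z(H) + z(FA)) = 0.216
c > 0 → conservative criterion (biased toward responding “no”).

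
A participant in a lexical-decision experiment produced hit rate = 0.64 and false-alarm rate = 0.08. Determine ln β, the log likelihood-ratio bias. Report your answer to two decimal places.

ln β = 0.92

z(H) = 0.358
z(FA) = -1.405
ln β = −½·[z(H)² − z(FA)²] = −0.5 × (0.128 − 1.974) = 0.923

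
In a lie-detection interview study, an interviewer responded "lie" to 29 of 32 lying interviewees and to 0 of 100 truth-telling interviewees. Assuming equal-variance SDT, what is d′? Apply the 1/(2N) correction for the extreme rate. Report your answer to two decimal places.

d′ = 3.89

The false-alarm rate is 0/100 = 0, so apply the 1/(2N) correction: FA → 1/(2·100) = 0.00500.
z(H) = z(0.90625) = 1.318
z(FA) = z(0.00500) = -2.576
d' = 1.318 − (-2.576) = 3.894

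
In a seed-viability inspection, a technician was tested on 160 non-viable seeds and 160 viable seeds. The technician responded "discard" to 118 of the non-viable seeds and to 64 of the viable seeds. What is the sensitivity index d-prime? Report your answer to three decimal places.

d-prime = 0.889

H = 118/160 = 0.7375
FA = 64/160 = 0.4000
z(H) = 0.6357
z(FA) = -0.2533
d' = z(H) − z(FA) = 0.6357 − (-0.2533) = 0.8890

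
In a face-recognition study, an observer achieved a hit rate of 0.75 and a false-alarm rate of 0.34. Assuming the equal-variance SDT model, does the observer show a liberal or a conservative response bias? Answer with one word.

liberal

z(H) = 0.674, z(FA) = -0.412
c = −½·(z(H) + z(FA)) = -0.131
c < 0 → liberal criterion (biased toward responding “yes”).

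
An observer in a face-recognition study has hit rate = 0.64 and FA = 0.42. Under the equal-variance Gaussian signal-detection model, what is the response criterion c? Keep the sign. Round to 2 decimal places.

c = -0.08

Φ⁻¹(H) = Φ⁻¹(0.64) = 0.3585
Φ⁻¹(FA) = Φ⁻¹(0.42) = -0.2019
c = −½·[z(H) + z(FA)] = −0.5 × (0.3585 + (-0.2019)) = -0.0783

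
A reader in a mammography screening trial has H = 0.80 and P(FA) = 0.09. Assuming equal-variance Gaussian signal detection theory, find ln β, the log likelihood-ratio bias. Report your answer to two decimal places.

z(0.80) = 0.842, z(0.09) = -1.341
ln β = −½·[z(H)² − z(FA)²] = −0.5 × (0.709 − 1.798) = 0.5445

ln β = 0.54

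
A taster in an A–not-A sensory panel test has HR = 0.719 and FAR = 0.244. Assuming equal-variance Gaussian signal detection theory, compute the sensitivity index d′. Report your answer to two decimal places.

d′ = 1.27

z(H) = 0.5799
z(FA) = -0.6935
d' = z(H) − z(FA) = 0.5799 − (-0.6935) = 1.2734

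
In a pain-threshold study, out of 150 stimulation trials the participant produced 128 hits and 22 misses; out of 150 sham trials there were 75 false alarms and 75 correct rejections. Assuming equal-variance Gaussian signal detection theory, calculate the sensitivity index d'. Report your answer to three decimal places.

H = 128/150 = 0.8533
FA = 75/150 = 0.5000
z(0.8533) = 1.0507, z(0.5000) = 0.0000
d' = z(H) − z(FA) = 1.0507 − 0.0000 = 1.0507

d' = 1.051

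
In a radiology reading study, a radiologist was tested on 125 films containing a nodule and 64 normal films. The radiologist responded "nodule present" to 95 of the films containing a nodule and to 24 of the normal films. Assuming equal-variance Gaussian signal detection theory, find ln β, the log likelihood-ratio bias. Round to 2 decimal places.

ln β = -0.20

H = 95/125 = 0.7600
FA = 24/64 = 0.3750
z(0.7600) = 0.706, z(0.3750) = -0.319
ln β = −½·[z(H)² − z(FA)²] = −0.5 × (0.498 − 0.102) = -0.198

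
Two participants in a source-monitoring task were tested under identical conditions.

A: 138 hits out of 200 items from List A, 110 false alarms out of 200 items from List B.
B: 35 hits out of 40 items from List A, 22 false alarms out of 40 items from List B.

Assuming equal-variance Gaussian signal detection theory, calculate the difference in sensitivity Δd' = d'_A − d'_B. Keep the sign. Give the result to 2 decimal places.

A: z(0.6900) = 0.496, z(0.5500) = 0.126, d' = 0.370
B: z(0.8750) = 1.150, z(0.5500) = 0.126, d' = 1.024
Δd' = d'_A − d'_B = 0.370 − 1.024 = -0.654
B has the higher sensitivity.

Δd' = -0.65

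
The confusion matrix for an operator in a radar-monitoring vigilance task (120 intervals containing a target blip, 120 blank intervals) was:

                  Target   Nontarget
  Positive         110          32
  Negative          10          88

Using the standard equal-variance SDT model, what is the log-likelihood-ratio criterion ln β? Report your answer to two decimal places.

H = 110/120 = 0.9167
FA = 32/120 = 0.2667
Φ⁻¹(0.9167) = 1.383, Φ⁻¹(0.2667) = -0.623
ln β = −½·[z(H)² − z(FA)²] = −0.5 × (1.913 − 0.388) = -0.7625

ln β = -0.76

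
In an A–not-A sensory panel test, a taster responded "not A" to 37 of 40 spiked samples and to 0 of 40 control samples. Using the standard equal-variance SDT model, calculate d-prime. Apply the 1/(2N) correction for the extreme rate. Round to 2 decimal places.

The false-alarm rate is 0/40 = 0, so apply the 1/(2N) correction: FA → 1/(2·40) = 0.01250.
z(H) = z(0.92500) = 1.440
z(FA) = z(0.01250) = -2.241
d' = 1.440 − (-2.241) = 3.681

d-prime = 3.68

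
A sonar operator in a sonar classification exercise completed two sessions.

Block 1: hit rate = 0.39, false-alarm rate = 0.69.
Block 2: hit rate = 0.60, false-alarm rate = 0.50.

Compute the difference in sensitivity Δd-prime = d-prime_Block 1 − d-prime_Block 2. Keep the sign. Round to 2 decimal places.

Block 1: z(0.39) = -0.279, z(0.69) = 0.496, d' = -0.775
Block 2: z(0.60) = 0.253, z(0.50) = 0.000, d' = 0.253
Δd' = d'_Block 1 − d'_Block 2 = -0.775 − 0.253 = -1.028
Block 2 has the higher sensitivity.

Δd-prime = -1.03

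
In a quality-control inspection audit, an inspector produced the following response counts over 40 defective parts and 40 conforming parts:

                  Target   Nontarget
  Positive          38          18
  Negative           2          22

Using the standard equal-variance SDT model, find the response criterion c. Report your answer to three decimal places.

c = -0.760

H = 38/40 = 0.9500
FA = 18/40 = 0.4500
Φ⁻¹(H) = Φ⁻¹(0.9500) = 1.6449
Φ⁻¹(FA) = Φ⁻¹(0.4500) = -0.1257
c = −½·[z(H) + z(FA)] = −0.5 × (1.6449 + (-0.1257)) = -0.7596
c < 0: the inspector has a liberal response bias.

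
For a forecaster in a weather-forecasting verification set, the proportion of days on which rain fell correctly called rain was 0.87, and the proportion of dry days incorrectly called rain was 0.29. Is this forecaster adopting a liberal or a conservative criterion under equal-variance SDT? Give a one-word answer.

z(H) = 1.126, z(FA) = -0.553
c = −½·(z(H) + z(FA)) = -0.2865
c < 0 → liberal criterion (biased toward responding “yes”).

liberal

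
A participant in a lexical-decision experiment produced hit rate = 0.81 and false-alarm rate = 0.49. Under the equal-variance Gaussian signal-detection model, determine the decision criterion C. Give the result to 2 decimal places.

C = -0.43

Φ⁻¹(0.81) = 0.878, Φ⁻¹(0.49) = -0.025
c = −½·[z(H) + z(FA)] = −0.5 × (0.878 + (-0.025)) = -0.4265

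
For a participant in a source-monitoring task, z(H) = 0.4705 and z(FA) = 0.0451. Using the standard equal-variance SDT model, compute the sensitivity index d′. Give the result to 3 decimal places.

d′ = 0.425

d' = z(H) − z(FA) = 0.4705 − 0.0451 = 0.4254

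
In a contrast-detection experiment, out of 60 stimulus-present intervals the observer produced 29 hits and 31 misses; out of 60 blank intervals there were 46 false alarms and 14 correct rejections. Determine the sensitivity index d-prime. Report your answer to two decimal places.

d-prime = -0.77

H = 29/60 = 0.4833
FA = 46/60 = 0.7667
z(H) = z(0.4833) = -0.042
z(FA) = z(0.7667) = 0.728
d' = z(H) − z(FA) = -0.042 − 0.728 = -0.770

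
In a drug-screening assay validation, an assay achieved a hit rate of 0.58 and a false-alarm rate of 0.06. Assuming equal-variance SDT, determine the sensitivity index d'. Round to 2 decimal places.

z(H) = z(0.58) = 0.2019
z(FA) = z(0.06) = -1.5548
d' = z(H) − z(FA) = 0.2019 − (-1.5548) = 1.7567

d' = 1.76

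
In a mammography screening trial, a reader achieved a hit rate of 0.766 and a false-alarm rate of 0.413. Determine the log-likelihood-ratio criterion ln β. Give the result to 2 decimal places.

ln β = -0.24

Φ⁻¹(0.766) = 0.726, Φ⁻¹(0.413) = -0.220
ln β = −½·[z(H)² − z(FA)²] = −0.5 × (0.527 − 0.048) = -0.2395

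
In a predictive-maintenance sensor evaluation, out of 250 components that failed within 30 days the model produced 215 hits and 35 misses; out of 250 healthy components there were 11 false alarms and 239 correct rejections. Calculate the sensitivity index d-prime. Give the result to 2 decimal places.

d-prime = 2.79

H = 215/250 = 0.8600
FA = 11/250 = 0.0440
Φ⁻¹(0.8600) = 1.0803, Φ⁻¹(0.0440) = -1.7060
d' = z(H) − z(FA) = 1.0803 − (-1.7060) = 2.7863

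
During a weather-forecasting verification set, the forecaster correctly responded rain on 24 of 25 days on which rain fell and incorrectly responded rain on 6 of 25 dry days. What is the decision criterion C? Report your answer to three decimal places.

C = -0.522

H = 24/25 = 0.9600
FA = 6/25 = 0.2400
z(H) = 1.7507
z(FA) = -0.7063
c = −½·[z(H) + z(FA)] = −0.5 × (1.7507 + (-0.7063)) = -0.5222
c < 0: the forecaster has a liberal response bias.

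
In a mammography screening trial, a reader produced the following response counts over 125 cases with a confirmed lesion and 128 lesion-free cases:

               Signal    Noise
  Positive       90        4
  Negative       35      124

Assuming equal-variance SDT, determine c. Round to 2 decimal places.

H = 90/125 = 0.7200
FA = 4/128 = 0.0312
z(0.7200) = 0.5828, z(0.0312) = -1.8634
c = −½·[z(H) + z(FA)] = −0.5 × (0.5828 + (-1.8634)) = 0.6403
c > 0: the reader has a conservative response bias.

c = 0.64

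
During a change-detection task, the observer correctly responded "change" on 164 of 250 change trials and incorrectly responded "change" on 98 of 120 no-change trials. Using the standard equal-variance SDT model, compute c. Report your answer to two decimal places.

H = 164/250 = 0.6560
FA = 98/120 = 0.8167
z(0.6560) = 0.4016, z(0.8167) = 0.9029
c = −½·[z(H) + z(FA)] = −0.5 × (0.4016 + 0.9029) = -0.65225

c = -0.65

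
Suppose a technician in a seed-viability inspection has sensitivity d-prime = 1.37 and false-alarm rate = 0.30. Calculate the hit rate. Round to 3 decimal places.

z(false-alarm rate) = z(0.30) = -0.5244
z(H) = z(FA) + d' = -0.5244 + 1.37 = 0.8456
hit rate = Φ(0.8456) = 0.8011

hit rate = 0.801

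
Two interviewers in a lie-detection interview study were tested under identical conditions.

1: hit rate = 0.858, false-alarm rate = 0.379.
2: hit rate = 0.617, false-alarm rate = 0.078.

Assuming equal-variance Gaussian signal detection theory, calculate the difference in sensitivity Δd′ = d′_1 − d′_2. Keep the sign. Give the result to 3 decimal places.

Δd′ = -0.337

1: z(0.858) = 1.0714, z(0.379) = -0.3081, d' = 1.3795
2: z(0.617) = 0.2976, z(0.078) = -1.4187, d' = 1.7163
Δd' = d'_1 − d'_2 = 1.3795 − 1.7163 = -0.3368
2 has the higher sensitivity.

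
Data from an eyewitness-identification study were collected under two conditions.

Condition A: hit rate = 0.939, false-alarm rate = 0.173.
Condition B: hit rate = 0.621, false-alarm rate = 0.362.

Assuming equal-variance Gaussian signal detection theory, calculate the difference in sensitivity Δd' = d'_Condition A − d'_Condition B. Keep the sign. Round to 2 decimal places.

Condition A: z(0.939) = 1.546, z(0.173) = -0.942, d' = 2.488
Condition B: z(0.621) = 0.308, z(0.362) = -0.353, d' = 0.661
Δd' = d'_Condition A − d'_Condition B = 2.488 − 0.661 = 1.827
Condition A has the higher sensitivity.

Δd' = 1.83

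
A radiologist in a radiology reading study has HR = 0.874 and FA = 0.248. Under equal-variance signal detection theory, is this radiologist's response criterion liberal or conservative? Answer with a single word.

z(H) = 1.146, z(FA) = -0.681
c = −½·(z(H) + z(FA)) = -0.2325
c < 0 → liberal criterion (biased toward responding “yes”).

liberal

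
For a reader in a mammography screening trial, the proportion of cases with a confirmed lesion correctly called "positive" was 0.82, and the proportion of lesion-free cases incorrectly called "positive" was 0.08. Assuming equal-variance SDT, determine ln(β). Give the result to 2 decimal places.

ln β = 0.57

Φ⁻¹(H) = 0.915
Φ⁻¹(FA) = -1.405
ln β = −½·[z(H)² − z(FA)²] = −0.5 × (0.837 − 1.974) = 0.5685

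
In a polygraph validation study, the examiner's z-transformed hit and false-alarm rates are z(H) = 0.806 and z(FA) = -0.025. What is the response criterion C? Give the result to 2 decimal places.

c = −½·[z(H) + z(FA)] = −½·(0.806 + (-0.025)) = -0.3905
c < 0: the examiner has a liberal response bias.

C = -0.39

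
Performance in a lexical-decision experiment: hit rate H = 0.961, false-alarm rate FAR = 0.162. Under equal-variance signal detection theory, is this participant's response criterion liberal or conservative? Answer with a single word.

z(H) = 1.762, z(FA) = -0.986
c = −½·(z(H) + z(FA)) = -0.388
c < 0 → liberal criterion (biased toward responding “yes”).

liberal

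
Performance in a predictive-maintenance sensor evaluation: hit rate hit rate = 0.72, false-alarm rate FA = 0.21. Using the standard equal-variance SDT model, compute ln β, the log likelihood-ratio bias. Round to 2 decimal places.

ln β = 0.16

z(0.72) = 0.583, z(0.21) = -0.806
ln β = −½·[z(H)² − z(FA)²] = −0.5 × (0.340 − 0.650) = 0.155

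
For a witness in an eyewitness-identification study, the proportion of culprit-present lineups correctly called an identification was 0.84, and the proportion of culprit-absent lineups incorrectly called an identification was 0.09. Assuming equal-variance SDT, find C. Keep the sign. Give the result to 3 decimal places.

z(H) = 0.9945
z(FA) = -1.3408
c = −½·[z(H) + z(FA)] = −0.5 × (0.9945 + (-1.3408)) = 0.17315
c > 0: the witness has a conservative response bias.

C = 0.173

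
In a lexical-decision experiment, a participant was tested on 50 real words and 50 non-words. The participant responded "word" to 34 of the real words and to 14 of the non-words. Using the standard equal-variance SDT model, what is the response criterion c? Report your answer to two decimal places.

c = 0.06

H = 34/50 = 0.6800
FA = 14/50 = 0.2800
z(H) = z(0.6800) = 0.4677
z(FA) = z(0.2800) = -0.5828
c = −½·[z(H) + z(FA)] = −0.5 × (0.4677 + (-0.5828)) = 0.05755
c > 0: the participant has a conservative response bias.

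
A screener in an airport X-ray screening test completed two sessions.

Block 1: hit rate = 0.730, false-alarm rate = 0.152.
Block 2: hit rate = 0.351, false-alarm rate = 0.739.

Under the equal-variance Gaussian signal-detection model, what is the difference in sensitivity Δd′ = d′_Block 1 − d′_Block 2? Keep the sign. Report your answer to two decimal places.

Block 1: z(0.730) = 0.613, z(0.152) = -1.028, d' = 1.641
Block 2: z(0.351) = -0.383, z(0.739) = 0.640, d' = -1.023
Δd' = d'_Block 1 − d'_Block 2 = 1.641 − (-1.023) = 2.664
Block 1 has the higher sensitivity.

Δd′ = 2.66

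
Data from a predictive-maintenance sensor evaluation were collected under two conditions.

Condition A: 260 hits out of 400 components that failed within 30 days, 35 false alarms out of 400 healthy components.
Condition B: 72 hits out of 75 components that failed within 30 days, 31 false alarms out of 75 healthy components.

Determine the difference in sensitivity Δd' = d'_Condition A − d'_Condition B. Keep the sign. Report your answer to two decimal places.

Condition A: z(0.6500) = 0.385, z(0.0875) = -1.356, d' = 1.741
Condition B: z(0.9600) = 1.751, z(0.4133) = -0.219, d' = 1.970
Δd' = d'_Condition A − d'_Condition B = 1.741 − 1.970 = -0.229
Condition B has the higher sensitivity.

Δd' = -0.23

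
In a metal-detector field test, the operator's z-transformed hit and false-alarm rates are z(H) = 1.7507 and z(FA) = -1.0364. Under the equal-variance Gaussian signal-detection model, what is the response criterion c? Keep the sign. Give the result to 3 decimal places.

c = −½·[z(H) + z(FA)] = −½·(1.7507 + (-1.0364)) = -0.35715
c < 0: the operator has a liberal response bias.

c = -0.357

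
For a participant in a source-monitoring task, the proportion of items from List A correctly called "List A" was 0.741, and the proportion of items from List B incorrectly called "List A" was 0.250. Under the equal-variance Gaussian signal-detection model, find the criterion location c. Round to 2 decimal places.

c = 0.01

Φ⁻¹(H) = Φ⁻¹(0.741) = 0.646
Φ⁻¹(FA) = Φ⁻¹(0.250) = -0.674
c = −½·[z(H) + z(FA)] = −0.5 × (0.646 + (-0.674)) = 0.014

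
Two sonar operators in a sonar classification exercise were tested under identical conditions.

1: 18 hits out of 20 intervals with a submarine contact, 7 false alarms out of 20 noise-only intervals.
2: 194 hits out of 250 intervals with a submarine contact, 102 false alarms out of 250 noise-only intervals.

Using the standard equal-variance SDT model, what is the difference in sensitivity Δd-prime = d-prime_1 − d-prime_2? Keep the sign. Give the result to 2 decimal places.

1: z(0.9000) = 1.282, z(0.3500) = -0.385, d' = 1.667
2: z(0.7760) = 0.759, z(0.4080) = -0.233, d' = 0.992
Δd' = d'_1 − d'_2 = 1.667 − 0.992 = 0.675
1 has the higher sensitivity.

Δd-prime = 0.68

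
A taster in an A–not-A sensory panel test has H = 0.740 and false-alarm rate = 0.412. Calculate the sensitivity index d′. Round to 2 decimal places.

d′ = 0.87

z(H) = z(0.740) = 0.6433
z(FA) = z(0.412) = -0.2224
d' = z(H) − z(FA) = 0.6433 − (-0.2224) = 0.8657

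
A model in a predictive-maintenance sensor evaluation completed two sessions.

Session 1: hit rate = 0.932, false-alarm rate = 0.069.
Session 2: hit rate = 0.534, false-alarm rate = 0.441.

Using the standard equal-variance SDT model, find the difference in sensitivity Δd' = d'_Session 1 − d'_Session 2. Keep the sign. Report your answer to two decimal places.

Session 1: z(0.932) = 1.491, z(0.069) = -1.483, d' = 2.974
Session 2: z(0.534) = 0.085, z(0.441) = -0.148, d' = 0.233
Δd' = d'_Session 1 − d'_Session 2 = 2.974 − 0.233 = 2.741
Session 1 has the higher sensitivity.

Δd' = 2.74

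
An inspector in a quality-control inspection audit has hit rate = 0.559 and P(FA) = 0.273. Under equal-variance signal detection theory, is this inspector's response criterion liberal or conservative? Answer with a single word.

z(H) = 0.148, z(FA) = -0.604
c = −½·(z(H) + z(FA)) = 0.228
c > 0 → conservative criterion (biased toward responding “no”).

conservative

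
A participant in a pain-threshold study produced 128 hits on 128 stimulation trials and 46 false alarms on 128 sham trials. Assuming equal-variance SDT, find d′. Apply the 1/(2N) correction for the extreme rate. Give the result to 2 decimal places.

d′ = 3.02

The hit rate is 128/128 = 1, so apply the 1/(2N) correction: H → 1 − 1/(2·128) = 0.99609.
z(H) = z(0.99609) = 2.660
z(FA) = z(0.35938) = -0.360
d' = 2.660 − (-0.360) = 3.020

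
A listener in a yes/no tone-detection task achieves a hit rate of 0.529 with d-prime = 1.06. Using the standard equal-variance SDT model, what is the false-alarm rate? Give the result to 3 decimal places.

z(hit rate) = z(0.529) = 0.0728
z(FA) = z(H) − d' = 0.0728 − 1.06 = -0.9872
false-alarm rate = Φ(-0.9872) = 0.1618

false-alarm rate = 0.162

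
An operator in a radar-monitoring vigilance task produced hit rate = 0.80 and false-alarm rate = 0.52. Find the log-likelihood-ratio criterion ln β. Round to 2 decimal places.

z(H) = 0.842
z(FA) = 0.050
ln β = −½·[z(H)² − z(FA)²] = −0.5 × (0.709 − 0.003) = -0.353

ln β = -0.35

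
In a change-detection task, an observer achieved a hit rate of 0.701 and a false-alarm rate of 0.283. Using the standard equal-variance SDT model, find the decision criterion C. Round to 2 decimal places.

z(H) = z(0.701) = 0.5273
z(FA) = z(0.283) = -0.5740
c = −½·[z(H) + z(FA)] = −0.5 × (0.5273 + (-0.5740)) = 0.02335

C = 0.02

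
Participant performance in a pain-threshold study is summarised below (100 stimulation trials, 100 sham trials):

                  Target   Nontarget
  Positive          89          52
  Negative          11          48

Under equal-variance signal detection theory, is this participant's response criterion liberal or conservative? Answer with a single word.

liberal

z(H) = 1.227, z(FA) = 0.050
c = −½·(z(H) + z(FA)) = -0.6385
c < 0 → liberal criterion (biased toward responding “yes”).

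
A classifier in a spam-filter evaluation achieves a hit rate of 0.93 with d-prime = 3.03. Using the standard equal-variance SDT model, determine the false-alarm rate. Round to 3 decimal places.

false-alarm rate = 0.060

z(hit rate) = z(0.93) = 1.4758
z(FA) = z(H) − d' = 1.4758 − 3.03 = -1.5542
false-alarm rate = Φ(-1.5542) = 0.0601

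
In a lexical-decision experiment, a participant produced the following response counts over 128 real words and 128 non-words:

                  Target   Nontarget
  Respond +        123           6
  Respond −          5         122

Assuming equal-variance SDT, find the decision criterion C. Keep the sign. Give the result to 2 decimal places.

H = 123/128 = 0.9609
FA = 6/128 = 0.0469
z(0.9609) = 1.7612, z(0.0469) = -1.6757
c = −½·[z(H) + z(FA)] = −0.5 × (1.7612 + (-1.6757)) = -0.04275
c < 0: the participant has a liberal response bias.

C = -0.04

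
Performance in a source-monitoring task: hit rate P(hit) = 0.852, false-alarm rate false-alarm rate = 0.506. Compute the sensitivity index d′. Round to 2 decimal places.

z(H) = z(0.852) = 1.045
z(FA) = z(0.506) = 0.015
d' = z(H) − z(FA) = 1.045 − 0.015 = 1.030

d′ = 1.03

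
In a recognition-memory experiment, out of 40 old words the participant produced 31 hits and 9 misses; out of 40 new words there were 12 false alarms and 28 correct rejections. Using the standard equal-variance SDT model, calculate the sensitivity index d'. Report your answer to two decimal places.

H = 31/40 = 0.7750
FA = 12/40 = 0.3000
z(0.7750) = 0.755, z(0.3000) = -0.524
d' = z(H) − z(FA) = 0.755 − (-0.524) = 1.279

d' = 1.28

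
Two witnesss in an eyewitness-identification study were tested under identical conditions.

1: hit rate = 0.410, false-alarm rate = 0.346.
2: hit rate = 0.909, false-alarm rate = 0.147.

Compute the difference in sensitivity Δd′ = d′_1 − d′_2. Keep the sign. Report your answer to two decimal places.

Δd′ = -2.22

1: z(0.410) = -0.228, z(0.346) = -0.396, d' = 0.168
2: z(0.909) = 1.335, z(0.147) = -1.049, d' = 2.384
Δd' = d'_1 − d'_2 = 0.168 − 2.384 = -2.216
2 has the higher sensitivity.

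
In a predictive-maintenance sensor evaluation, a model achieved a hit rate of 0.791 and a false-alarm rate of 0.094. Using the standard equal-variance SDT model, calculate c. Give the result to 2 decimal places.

z(H) = z(0.791) = 0.8099
z(FA) = z(0.094) = -1.3165
c = −½·[z(H) + z(FA)] = −0.5 × (0.8099 + (-1.3165)) = 0.2533

c = 0.25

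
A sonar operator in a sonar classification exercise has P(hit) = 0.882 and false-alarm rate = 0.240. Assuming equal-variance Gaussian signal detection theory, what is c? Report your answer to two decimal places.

z(H) = z(0.882) = 1.185
z(FA) = z(0.240) = -0.706
c = −½·[z(H) + z(FA)] = −0.5 × (1.185 + (-0.706)) = -0.2395
c < 0: the sonar operator has a liberal response bias.

c = -0.24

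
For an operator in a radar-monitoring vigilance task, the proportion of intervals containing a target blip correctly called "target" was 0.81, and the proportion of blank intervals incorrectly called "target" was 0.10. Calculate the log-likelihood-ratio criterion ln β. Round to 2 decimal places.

ln β = 0.44

z(H) = z(0.81) = 0.878
z(FA) = z(0.10) = -1.282
ln β = −½·[z(H)² − z(FA)²] = −0.5 × (0.771 − 1.644) = 0.4365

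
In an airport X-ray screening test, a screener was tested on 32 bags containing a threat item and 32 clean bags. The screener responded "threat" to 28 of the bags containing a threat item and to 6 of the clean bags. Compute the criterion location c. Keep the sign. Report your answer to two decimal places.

c = -0.13

H = 28/32 = 0.8750
FA = 6/32 = 0.1875
z(H) = 1.150
z(FA) = -0.887
c = −½·[z(H) + z(FA)] = −0.5 × (1.150 + (-0.887)) = -0.1315
c < 0: the screener has a liberal response bias.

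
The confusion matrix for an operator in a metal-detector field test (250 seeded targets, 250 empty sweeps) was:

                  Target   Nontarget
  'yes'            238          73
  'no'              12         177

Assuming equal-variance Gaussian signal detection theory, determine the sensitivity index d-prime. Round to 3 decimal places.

d-prime = 2.212

H = 238/250 = 0.9520
FA = 73/250 = 0.2920
z(H) = z(0.9520) = 1.6646
z(FA) = z(0.2920) = -0.5476
d' = z(H) − z(FA) = 1.6646 − (-0.5476) = 2.2122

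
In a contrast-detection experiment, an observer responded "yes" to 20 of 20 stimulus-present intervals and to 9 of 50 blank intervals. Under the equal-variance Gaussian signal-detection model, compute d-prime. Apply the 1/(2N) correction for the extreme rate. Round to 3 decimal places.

d-prime = 2.875

The hit rate is 20/20 = 1, so apply the 1/(2N) correction: H → 1 − 1/(2·20) = 0.97500.
z(H) = z(0.97500) = 1.9600
z(FA) = z(0.18000) = -0.9154
d' = 1.9600 − (-0.9154) = 2.8754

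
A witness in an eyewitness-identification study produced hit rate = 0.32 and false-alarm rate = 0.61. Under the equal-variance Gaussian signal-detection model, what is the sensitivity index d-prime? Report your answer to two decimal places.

z(H) = -0.468
z(FA) = 0.279
d' = z(H) − z(FA) = -0.468 − 0.279 = -0.747

d-prime = -0.75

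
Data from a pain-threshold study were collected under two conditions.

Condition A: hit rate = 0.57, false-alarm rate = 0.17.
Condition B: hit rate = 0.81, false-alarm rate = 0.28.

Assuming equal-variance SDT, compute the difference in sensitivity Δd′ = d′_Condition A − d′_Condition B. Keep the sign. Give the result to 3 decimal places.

Δd′ = -0.330

Condition A: z(0.57) = 0.1764, z(0.17) = -0.9542, d' = 1.1306
Condition B: z(0.81) = 0.8779, z(0.28) = -0.5828, d' = 1.4607
Δd' = d'_Condition A − d'_Condition B = 1.1306 − 1.4607 = -0.3301
Condition B has the higher sensitivity.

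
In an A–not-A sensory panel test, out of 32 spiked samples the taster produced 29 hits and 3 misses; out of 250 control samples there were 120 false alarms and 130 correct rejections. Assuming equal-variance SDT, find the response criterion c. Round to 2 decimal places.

H = 29/32 = 0.9062
FA = 120/250 = 0.4800
z(0.9062) = 1.3177, z(0.4800) = -0.0502
c = −½·[z(H) + z(FA)] = −0.5 × (1.3177 + (-0.0502)) = -0.63375
c < 0: the taster has a liberal response bias.

c = -0.63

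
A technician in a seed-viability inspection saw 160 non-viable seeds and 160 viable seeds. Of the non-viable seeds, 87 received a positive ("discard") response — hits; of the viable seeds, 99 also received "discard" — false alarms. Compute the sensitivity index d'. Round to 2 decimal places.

d' = -0.19

H = 87/160 = 0.5437
FA = 99/160 = 0.6188
Φ⁻¹(H) = 0.110
Φ⁻¹(FA) = 0.302
d' = z(H) − z(FA) = 0.110 − 0.302 = -0.192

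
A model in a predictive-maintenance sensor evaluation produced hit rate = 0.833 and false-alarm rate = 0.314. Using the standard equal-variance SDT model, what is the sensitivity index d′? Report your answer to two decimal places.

d′ = 1.45

z(H) = z(0.833) = 0.9661
z(FA) = z(0.314) = -0.4845
d' = z(H) − z(FA) = 0.9661 − (-0.4845) = 1.4506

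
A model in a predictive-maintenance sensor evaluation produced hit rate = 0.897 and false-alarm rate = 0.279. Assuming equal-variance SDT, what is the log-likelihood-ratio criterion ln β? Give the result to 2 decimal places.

z(H) = z(0.897) = 1.265
z(FA) = z(0.279) = -0.586
ln β = −½·[z(H)² − z(FA)²] = −0.5 × (1.600 − 0.343) = -0.6285

ln β = -0.63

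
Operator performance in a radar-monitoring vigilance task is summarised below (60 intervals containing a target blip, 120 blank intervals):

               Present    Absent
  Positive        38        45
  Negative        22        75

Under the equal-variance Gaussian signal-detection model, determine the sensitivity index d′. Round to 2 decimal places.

d′ = 0.66

H = 38/60 = 0.6333
FA = 45/120 = 0.3750
z(0.6333) = 0.3406, z(0.3750) = -0.3186
d' = z(H) − z(FA) = 0.3406 − (-0.3186) = 0.6592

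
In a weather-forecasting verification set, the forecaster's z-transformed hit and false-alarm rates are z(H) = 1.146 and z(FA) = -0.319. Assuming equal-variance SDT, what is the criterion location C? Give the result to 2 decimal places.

C = -0.41

c = −½·[z(H) + z(FA)] = −½·(1.146 + (-0.319)) = -0.4135
c < 0: the forecaster has a liberal response bias.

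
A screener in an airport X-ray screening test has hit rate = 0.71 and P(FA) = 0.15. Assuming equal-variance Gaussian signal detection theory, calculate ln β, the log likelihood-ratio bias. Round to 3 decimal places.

Φ⁻¹(H) = 0.5534
Φ⁻¹(FA) = -1.0364
ln β = −½·[z(H)² − z(FA)²] = −0.5 × (0.3063 − 1.0741) = 0.3839

ln β = 0.384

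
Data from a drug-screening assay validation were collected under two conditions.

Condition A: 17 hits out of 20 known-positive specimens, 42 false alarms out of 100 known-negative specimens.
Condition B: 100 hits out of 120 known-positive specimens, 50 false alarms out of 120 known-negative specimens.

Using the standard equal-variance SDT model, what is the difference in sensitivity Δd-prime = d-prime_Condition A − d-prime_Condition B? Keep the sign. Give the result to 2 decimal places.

Condition A: z(0.8500) = 1.036, z(0.4200) = -0.202, d' = 1.238
Condition B: z(0.8333) = 0.967, z(0.4167) = -0.210, d' = 1.177
Δd' = d'_Condition A − d'_Condition B = 1.238 − 1.177 = 0.061
Condition A has the higher sensitivity.

Δd-prime = 0.06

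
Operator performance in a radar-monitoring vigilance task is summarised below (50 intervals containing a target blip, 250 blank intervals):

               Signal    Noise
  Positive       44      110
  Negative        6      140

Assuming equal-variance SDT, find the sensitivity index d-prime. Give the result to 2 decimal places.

H = 44/50 = 0.8800
FA = 110/250 = 0.4400
Φ⁻¹(H) = 1.175
Φ⁻¹(FA) = -0.151
d' = z(H) − z(FA) = 1.175 − (-0.151) = 1.326

d-prime = 1.33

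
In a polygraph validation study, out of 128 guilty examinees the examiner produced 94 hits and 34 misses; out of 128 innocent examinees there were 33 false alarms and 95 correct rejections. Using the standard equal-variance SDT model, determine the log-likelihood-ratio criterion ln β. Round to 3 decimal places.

ln β = 0.015

H = 94/128 = 0.7344
FA = 33/128 = 0.2578
z(0.7344) = 0.6262, z(0.2578) = -0.6501
ln β = −½·[z(H)² − z(FA)²] = −0.5 × (0.3921 − 0.4226) = 0.01525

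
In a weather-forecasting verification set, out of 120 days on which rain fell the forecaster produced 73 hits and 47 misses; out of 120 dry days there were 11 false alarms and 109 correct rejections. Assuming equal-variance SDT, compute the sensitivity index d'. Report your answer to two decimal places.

d' = 1.61

H = 73/120 = 0.6083
FA = 11/120 = 0.0917
z(0.6083) = 0.275, z(0.0917) = -1.330
d' = z(H) − z(FA) = 0.275 − (-1.330) = 1.605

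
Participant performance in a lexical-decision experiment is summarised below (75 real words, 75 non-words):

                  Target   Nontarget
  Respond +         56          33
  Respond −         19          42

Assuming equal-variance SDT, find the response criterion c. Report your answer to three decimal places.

c = -0.257

H = 56/75 = 0.7467
FA = 33/75 = 0.4400
z(0.7467) = 0.6641, z(0.4400) = -0.1510
c = −½·[z(H) + z(FA)] = −0.5 × (0.6641 + (-0.1510)) = -0.25655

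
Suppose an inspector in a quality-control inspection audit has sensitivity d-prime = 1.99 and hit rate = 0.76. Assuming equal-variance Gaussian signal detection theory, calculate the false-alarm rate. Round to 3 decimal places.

false-alarm rate = 0.100

z(hit rate) = z(0.76) = 0.7063
z(FA) = z(H) − d' = 0.7063 − 1.99 = -1.2837
false-alarm rate = Φ(-1.2837) = 0.0996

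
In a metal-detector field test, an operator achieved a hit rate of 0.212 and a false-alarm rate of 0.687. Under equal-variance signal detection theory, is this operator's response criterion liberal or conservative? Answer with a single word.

conservative

z(H) = -0.800, z(FA) = 0.487
c = −½·(z(H) + z(FA)) = 0.1565
c > 0 → conservative criterion (biased toward responding “no”).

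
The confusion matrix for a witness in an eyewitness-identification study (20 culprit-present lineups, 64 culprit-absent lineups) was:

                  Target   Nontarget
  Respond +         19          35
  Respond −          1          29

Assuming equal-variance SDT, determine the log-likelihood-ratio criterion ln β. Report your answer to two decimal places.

ln β = -1.35

H = 19/20 = 0.9500
FA = 35/64 = 0.5469
z(0.9500) = 1.645, z(0.5469) = 0.118
ln β = −½·[z(H)² − z(FA)²] = −0.5 × (2.706 − 0.014) = -1.346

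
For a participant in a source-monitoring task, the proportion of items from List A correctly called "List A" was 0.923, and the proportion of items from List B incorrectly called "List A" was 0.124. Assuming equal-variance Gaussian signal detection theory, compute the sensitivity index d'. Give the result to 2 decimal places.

z(H) = 1.4255
z(FA) = -1.1552
d' = z(H) − z(FA) = 1.4255 − (-1.1552) = 2.5807

d' = 2.58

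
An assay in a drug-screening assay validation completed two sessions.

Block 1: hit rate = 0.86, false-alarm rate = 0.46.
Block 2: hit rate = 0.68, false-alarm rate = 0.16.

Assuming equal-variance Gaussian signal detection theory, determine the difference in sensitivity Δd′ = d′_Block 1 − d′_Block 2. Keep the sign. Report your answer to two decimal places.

Δd′ = -0.28

Block 1: z(0.86) = 1.080, z(0.46) = -0.100, d' = 1.180
Block 2: z(0.68) = 0.468, z(0.16) = -0.994, d' = 1.462
Δd' = d'_Block 1 − d'_Block 2 = 1.180 − 1.462 = -0.282
Block 2 has the higher sensitivity.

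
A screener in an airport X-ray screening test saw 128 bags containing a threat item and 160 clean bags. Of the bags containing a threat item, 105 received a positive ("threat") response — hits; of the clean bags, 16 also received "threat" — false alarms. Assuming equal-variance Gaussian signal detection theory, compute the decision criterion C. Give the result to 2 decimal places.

C = 0.18

H = 105/128 = 0.8203
FA = 16/160 = 0.1000
z(H) = z(0.8203) = 0.9165
z(FA) = z(0.1000) = -1.2816
c = −½·[z(H) + z(FA)] = −0.5 × (0.9165 + (-1.2816)) = 0.18255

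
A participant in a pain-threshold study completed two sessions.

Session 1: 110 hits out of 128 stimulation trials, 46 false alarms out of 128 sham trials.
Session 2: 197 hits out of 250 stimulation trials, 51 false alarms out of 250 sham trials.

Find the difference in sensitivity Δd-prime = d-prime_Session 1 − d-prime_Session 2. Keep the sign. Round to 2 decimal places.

Δd-prime = -0.19

Session 1: z(0.8594) = 1.078, z(0.3594) = -0.360, d' = 1.438
Session 2: z(0.7880) = 0.800, z(0.2040) = -0.827, d' = 1.627
Δd' = d'_Session 1 − d'_Session 2 = 1.438 − 1.627 = -0.189
Session 2 has the higher sensitivity.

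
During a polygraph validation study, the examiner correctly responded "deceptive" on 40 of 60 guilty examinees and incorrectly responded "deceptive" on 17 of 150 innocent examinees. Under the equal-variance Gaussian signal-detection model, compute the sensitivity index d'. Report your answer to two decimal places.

d' = 1.64

H = 40/60 = 0.6667
FA = 17/150 = 0.1133
z(H) = z(0.6667) = 0.431
z(FA) = z(0.1133) = -1.209
d' = z(H) − z(FA) = 0.431 − (-1.209) = 1.640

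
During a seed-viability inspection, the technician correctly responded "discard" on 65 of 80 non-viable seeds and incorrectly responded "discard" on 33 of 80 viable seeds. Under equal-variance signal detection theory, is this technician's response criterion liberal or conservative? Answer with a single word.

liberal

z(H) = 0.887, z(FA) = -0.221
c = −½·(z(H) + z(FA)) = -0.333
c < 0 → liberal criterion (biased toward responding “yes”).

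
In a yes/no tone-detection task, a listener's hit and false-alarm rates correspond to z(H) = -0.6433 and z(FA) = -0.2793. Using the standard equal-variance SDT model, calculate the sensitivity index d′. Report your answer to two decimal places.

d′ = -0.36

d' = z(H) − z(FA) = -0.6433 − (-0.2793) = -0.3640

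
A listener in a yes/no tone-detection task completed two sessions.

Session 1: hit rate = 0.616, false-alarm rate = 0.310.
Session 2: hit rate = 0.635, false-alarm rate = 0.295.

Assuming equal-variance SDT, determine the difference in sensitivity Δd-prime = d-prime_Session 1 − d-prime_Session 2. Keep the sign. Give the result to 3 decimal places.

Δd-prime = -0.093

Session 1: z(0.616) = 0.2950, z(0.310) = -0.4959, d' = 0.7909
Session 2: z(0.635) = 0.3451, z(0.295) = -0.5388, d' = 0.8839
Δd' = d'_Session 1 − d'_Session 2 = 0.7909 − 0.8839 = -0.0930
Session 2 has the higher sensitivity.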